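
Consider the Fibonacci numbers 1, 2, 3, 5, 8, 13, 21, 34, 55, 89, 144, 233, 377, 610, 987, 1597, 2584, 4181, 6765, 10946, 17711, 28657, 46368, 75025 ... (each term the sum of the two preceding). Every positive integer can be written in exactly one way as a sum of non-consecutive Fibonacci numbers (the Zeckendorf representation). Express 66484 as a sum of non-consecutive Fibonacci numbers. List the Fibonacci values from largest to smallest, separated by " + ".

46368 + 17711 + 1597 + 610 + 144 + 34 + 13 + 5 + 2

Greedily peel off the largest Fibonacci term at each step:
largest Fibonacci ≤ 66484 is 46368; 66484 − 46368 = 20116
largest Fibonacci ≤ 20116 is 17711; 20116 − 17711 = 2405
largest Fibonacci ≤ 2405 is 1597; 2405 − 1597 = 808
largest Fibonacci ≤ 808 is 610; 808 − 610 = 198
largest Fibonacci ≤ 198 is 144; 198 − 144 = 54
largest Fibonacci ≤ 54 is 34; 54 − 34 = 20
largest Fibonacci ≤ 20 is 13; 20 − 13 = 7
largest Fibonacci ≤ 7 is 5; 7 − 5 = 2
largest Fibonacci ≤ 2 is 2; 2 − 2 = 0
So 66484 = 46368 + 17711 + 1597 + 610 + 144 + 34 + 13 + 5 + 2, with no two terms consecutive in the sequence.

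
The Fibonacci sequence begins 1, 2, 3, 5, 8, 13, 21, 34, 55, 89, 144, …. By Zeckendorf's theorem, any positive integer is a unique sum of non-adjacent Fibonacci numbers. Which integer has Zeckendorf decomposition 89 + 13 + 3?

89 + 13 + 3 = 105.

105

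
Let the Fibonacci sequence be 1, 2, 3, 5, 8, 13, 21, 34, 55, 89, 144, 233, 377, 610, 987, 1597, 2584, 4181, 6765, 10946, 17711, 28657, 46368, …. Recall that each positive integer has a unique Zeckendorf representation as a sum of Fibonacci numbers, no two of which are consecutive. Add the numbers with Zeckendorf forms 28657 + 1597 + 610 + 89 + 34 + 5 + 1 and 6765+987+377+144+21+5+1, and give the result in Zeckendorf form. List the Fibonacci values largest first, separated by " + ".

28657 + 6765 + 2584 + 987 + 233 + 55 + 8 + 3 + 1

The two numbers are 30993 and 8300, so their sum is 39293.
39293: greatest Fibonacci not exceeding it is 28657, leaving 10636
10636: greatest Fibonacci not exceeding it is 6765, leaving 3871
3871: greatest Fibonacci not exceeding it is 2584, leaving 1287
1287: greatest Fibonacci not exceeding it is 987, leaving 300
300: greatest Fibonacci not exceeding it is 233, leaving 67
67: greatest Fibonacci not exceeding it is 55, leaving 12
12: greatest Fibonacci not exceeding it is 8, leaving 4
4: greatest Fibonacci not exceeding it is 3, leaving 1
1: greatest Fibonacci not exceeding it is 1, leaving 0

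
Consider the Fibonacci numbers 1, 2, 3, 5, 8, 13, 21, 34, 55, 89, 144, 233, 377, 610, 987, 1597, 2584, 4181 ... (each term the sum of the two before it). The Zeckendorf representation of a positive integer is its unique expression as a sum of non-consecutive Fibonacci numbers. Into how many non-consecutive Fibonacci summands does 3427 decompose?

largest Fibonacci ≤ 3427 is 2584; 3427 − 2584 = 843
largest Fibonacci ≤ 843 is 610; 843 − 610 = 233
largest Fibonacci ≤ 233 is 233; 233 − 233 = 0
3427 = 2584 + 610 + 233, which has 3 terms.

3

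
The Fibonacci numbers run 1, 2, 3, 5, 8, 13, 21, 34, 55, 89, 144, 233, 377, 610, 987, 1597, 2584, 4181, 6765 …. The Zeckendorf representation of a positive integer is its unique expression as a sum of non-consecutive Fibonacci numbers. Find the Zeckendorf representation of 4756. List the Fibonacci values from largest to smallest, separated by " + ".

4181 + 377 + 144 + 34 + 13 + 5 + 2

Greedily peel off the largest Fibonacci term at each step:
take 4181 (≤ 4756); 4756 − 4181 = 575
take 377 (≤ 575); 575 − 377 = 198
take 144 (≤ 198); 198 − 144 = 54
take 34 (≤ 54); 54 − 34 = 20
take 13 (≤ 20); 20 − 13 = 7
take 5 (≤ 7); 7 − 5 = 2
take 2 (≤ 2); 2 − 2 = 0
So 4756 = 4181 + 377 + 144 + 34 + 13 + 5 + 2, with no two terms consecutive in the sequence.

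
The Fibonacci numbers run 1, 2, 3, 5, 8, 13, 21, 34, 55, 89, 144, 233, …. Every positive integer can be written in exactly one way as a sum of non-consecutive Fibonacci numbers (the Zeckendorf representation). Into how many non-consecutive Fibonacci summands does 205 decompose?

4

take 144 (≤ 205); 205 − 144 = 61
take 55 (≤ 61); 61 − 55 = 6
take 5 (≤ 6); 6 − 5 = 1
take 1 (≤ 1); 1 − 1 = 0
205 = 144 + 55 + 5 + 1, which has 4 terms.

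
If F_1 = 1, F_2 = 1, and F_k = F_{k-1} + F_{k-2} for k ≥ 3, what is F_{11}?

Iterating the recurrence up to F_{7} = 13 and F_{6} = 8:
F_{8} = F_{7} + F_{6} = 13 + 8 = 21
F_{9} = F_{8} + F_{7} = 21 + 13 = 34
F_{10} = F_{9} + F_{8} = 34 + 21 = 55
F_{11} = F_{10} + F_{9} = 55 + 34 = 89

89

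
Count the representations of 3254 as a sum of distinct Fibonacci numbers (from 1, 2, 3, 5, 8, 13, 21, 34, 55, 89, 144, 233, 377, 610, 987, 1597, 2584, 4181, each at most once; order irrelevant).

36

Starting from the Zeckendorf form and repeatedly splitting a term F_k into F_{k−1} + F_{k−2} (when neither is already used) reaches every representation.
3254 = 2584+610+55+5 = 2584+610+55+3+2 = 2584+610+34+21+5 = 2584+377+233+55+5 = … (32 more), for 36 in all.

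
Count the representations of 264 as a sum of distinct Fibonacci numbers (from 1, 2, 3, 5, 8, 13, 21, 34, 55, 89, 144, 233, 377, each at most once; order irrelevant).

Each representation comes from the Zeckendorf form by replacing some F_k with F_{k−1} + F_{k−2} where possible.
264 = 233+21+8+2 = 233+21+5+3+2 = 144+89+21+8+2 = … (6 more), for 9 in all.

9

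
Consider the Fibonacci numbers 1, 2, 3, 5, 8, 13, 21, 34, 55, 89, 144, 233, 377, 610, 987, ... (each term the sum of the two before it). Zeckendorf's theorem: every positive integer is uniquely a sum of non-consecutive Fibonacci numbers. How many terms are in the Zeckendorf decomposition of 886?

5

take 610 (≤ 886); 886 − 610 = 276
take 233 (≤ 276); 276 − 233 = 43
take 34 (≤ 43); 43 − 34 = 9
take 8 (≤ 9); 9 − 8 = 1
take 1 (≤ 1); 1 − 1 = 0
886 = 610 + 233 + 34 + 8 + 1, which has 5 terms.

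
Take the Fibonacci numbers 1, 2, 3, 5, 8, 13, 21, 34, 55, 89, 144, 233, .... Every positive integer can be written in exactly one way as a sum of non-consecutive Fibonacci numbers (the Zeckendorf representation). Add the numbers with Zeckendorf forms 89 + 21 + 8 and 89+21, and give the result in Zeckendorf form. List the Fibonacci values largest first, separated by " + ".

The two numbers are 118 and 110, so their sum is 228.
largest Fibonacci ≤ 228 is 144; 228 − 144 = 84
largest Fibonacci ≤ 84 is 55; 84 − 55 = 29
largest Fibonacci ≤ 29 is 21; 29 − 21 = 8
largest Fibonacci ≤ 8 is 8; 8 − 8 = 0

144 + 55 + 21 + 8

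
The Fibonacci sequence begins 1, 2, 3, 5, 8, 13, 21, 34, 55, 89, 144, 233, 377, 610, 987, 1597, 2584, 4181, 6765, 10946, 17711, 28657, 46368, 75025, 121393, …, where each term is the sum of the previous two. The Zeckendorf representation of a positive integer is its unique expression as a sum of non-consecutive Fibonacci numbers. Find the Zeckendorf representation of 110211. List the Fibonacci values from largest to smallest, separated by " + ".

75025 + 28657 + 4181 + 1597 + 610 + 89 + 34 + 13 + 5

Greedy algorithm:
110211 − 75025 = 35186
35186 − 28657 = 6529
6529 − 4181 = 2348
2348 − 1597 = 751
751 − 610 = 141
141 − 89 = 52
52 − 34 = 18
18 − 13 = 5
5 − 5 = 0
So 110211 = 75025 + 28657 + 4181 + 1597 + 610 + 89 + 34 + 13 + 5, with no two terms consecutive in the sequence.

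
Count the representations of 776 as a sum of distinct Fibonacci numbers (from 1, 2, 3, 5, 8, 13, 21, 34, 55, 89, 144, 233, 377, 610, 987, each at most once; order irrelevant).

776 = 610+144+21+1 = 610+144+13+8+1 = 610+89+55+21+1 = … (13 more), for 16 in all.

16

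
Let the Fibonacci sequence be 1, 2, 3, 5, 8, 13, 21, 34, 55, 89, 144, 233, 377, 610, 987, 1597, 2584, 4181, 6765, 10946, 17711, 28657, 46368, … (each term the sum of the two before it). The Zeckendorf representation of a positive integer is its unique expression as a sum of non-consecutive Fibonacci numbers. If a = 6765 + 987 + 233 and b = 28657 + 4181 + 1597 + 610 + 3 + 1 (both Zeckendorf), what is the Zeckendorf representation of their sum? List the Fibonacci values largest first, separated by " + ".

The two numbers are 7985 and 35049, so their sum is 43034.
43034 − 28657 = 14377
14377 − 10946 = 3431
3431 − 2584 = 847
847 − 610 = 237
237 − 233 = 4
4 − 3 = 1
1 − 1 = 0

28657 + 10946 + 2584 + 610 + 233 + 3 + 1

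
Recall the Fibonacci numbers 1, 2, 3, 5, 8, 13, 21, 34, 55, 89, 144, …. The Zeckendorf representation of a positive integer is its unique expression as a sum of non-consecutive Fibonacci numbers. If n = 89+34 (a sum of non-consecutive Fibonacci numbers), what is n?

123

89+34 = 123.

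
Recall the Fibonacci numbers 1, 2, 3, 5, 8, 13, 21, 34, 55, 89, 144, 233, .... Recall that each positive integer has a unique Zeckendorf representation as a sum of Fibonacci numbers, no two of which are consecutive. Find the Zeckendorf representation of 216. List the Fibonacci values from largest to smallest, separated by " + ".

Repeatedly subtract the largest Fibonacci number that fits:
take 144 (≤ 216); 216 − 144 = 72
take 55 (≤ 72); 72 − 55 = 17
take 13 (≤ 17); 17 − 13 = 4
take 3 (≤ 4); 4 − 3 = 1
take 1 (≤ 1); 1 − 1 = 0
So 216 = 144 + 55 + 13 + 3 + 1, with no two terms consecutive in the sequence.

144 + 55 + 13 + 3 + 1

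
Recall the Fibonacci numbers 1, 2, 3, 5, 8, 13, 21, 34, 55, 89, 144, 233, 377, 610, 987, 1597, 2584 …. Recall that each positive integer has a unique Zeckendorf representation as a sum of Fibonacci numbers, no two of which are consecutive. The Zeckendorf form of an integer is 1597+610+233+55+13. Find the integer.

1597+610+233+55+13 = 2508.

2508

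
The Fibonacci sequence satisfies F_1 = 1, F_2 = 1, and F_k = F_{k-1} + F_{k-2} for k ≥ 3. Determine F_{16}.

Iterating the recurrence up to F_{10} = 55 and F_{9} = 34:
F_{11} = F_{10} + F_{9} = 55 + 34 = 89
F_{12} = F_{11} + F_{10} = 89 + 55 = 144
F_{13} = F_{12} + F_{11} = 144 + 89 = 233
F_{14} = F_{13} + F_{12} = 233 + 144 = 377
F_{15} = F_{14} + F_{13} = 377 + 233 = 610
F_{16} = F_{15} + F_{14} = 610 + 377 = 987

987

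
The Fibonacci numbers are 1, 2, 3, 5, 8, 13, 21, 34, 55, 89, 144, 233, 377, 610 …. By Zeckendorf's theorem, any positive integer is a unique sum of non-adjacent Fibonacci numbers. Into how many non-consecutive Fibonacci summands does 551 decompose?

5

551: greatest Fibonacci not exceeding it is 377, leaving 174
174: greatest Fibonacci not exceeding it is 144, leaving 30
30: greatest Fibonacci not exceeding it is 21, leaving 9
9: greatest Fibonacci not exceeding it is 8, leaving 1
1: greatest Fibonacci not exceeding it is 1, leaving 0
551 = 377 + 144 + 21 + 8 + 1, which has 5 terms.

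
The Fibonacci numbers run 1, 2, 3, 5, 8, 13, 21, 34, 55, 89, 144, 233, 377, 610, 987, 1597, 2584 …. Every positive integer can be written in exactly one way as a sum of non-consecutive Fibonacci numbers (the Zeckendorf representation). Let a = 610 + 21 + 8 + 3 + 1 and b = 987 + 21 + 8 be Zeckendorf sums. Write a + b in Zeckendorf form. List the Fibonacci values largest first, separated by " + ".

1597 + 55 + 5 + 2

The two numbers are 643 and 1016, so their sum is 1659.
Greedily peel off the largest Fibonacci term at each step:
1597 ≤ 1659 < 2584, so take 1597; remainder 62
55 ≤ 62 < 89, so take 55; remainder 7
5 ≤ 7 < 8, so take 5; remainder 2
2 ≤ 2 < 3, so take 2; remainder 0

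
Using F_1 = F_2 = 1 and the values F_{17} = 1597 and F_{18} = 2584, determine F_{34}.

By the doubling identity F_{2k} = F_k(2F_{k+1} − F_k): F_{34} = 1597·(2·2584 − 1597) = 1597·3571 = 5702887.

5702887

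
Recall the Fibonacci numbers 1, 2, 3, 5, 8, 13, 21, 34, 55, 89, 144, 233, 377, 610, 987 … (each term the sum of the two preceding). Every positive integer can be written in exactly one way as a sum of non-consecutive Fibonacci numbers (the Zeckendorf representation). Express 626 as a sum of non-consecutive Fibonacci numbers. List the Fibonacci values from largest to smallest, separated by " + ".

610 + 13 + 3

Greedy algorithm:
610 ≤ 626 < 987, so take 610; remainder 16
13 ≤ 16 < 21, so take 13; remainder 3
3 ≤ 3 < 5, so take 3; remainder 0
So 626 = 610 + 13 + 3, with no two terms consecutive in the sequence.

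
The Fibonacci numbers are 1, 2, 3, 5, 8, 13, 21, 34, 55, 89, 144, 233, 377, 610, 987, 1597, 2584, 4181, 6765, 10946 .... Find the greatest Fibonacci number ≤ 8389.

6765

6765 ≤ 8389 < 10946, so the largest Fibonacci number not exceeding 8389 is 6765.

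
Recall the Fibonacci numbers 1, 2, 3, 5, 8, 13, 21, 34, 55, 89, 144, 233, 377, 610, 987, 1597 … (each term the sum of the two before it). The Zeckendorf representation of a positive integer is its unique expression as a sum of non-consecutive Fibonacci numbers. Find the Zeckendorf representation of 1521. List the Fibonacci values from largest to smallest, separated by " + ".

987 + 377 + 144 + 13

1521 − 987 = 534
534 − 377 = 157
157 − 144 = 13
13 − 13 = 0
So 1521 = 987 + 377 + 144 + 13, with no two terms consecutive in the sequence.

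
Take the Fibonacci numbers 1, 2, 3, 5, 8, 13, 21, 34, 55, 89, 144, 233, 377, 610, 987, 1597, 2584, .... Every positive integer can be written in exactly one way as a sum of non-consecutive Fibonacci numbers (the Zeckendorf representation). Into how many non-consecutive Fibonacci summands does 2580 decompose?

8

Greedy algorithm:
2580 − 1597 = 983
983 − 610 = 373
373 − 233 = 140
140 − 89 = 51
51 − 34 = 17
17 − 13 = 4
4 − 3 = 1
1 − 1 = 0
2580 = 1597 + 610 + 233 + 89 + 34 + 13 + 3 + 1, which has 8 terms.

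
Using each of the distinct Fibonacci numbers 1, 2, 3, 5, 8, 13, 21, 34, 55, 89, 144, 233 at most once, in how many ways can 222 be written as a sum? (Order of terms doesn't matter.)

Starting from the Zeckendorf form and repeatedly splitting a term F_k into F_{k−1} + F_{k−2} (when neither is already used) reaches every representation.
222 = 144+55+21+2 = 144+55+13+8+2 = 144+55+13+5+3+2 = … (4 more), for 7 in all.

7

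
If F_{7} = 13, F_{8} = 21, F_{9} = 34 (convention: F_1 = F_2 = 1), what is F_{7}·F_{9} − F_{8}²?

13·34 − 21² = 442 − 441 = 1. (Cassini's identity: F_{k−1}F_{k+1} − F_k² = (−1)^k.)

1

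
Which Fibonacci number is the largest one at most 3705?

2584

2584 ≤ 3705 < 4181, so the largest Fibonacci number not exceeding 3705 is 2584.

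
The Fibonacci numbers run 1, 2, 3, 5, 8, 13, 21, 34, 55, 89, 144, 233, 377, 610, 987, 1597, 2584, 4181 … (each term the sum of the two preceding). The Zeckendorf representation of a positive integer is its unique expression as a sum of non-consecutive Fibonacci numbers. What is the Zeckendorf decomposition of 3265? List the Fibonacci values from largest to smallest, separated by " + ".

2584 ≤ 3265 < 4181, so take 2584; remainder 681
610 ≤ 681 < 987, so take 610; remainder 71
55 ≤ 71 < 89, so take 55; remainder 16
13 ≤ 16 < 21, so take 13; remainder 3
3 ≤ 3 < 5, so take 3; remainder 0
So 3265 = 2584 + 610 + 55 + 13 + 3, with no two terms consecutive in the sequence.

2584 + 610 + 55 + 13 + 3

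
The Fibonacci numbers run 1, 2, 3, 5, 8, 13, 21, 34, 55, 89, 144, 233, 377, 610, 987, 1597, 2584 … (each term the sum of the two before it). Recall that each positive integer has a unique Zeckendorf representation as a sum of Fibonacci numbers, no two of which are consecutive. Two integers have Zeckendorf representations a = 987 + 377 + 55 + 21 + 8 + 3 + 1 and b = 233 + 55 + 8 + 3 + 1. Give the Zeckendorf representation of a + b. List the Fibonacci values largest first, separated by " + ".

The two numbers are 1452 and 300, so their sum is 1752.
Greedy algorithm:
largest Fibonacci ≤ 1752 is 1597; 1752 − 1597 = 155
largest Fibonacci ≤ 155 is 144; 155 − 144 = 11
largest Fibonacci ≤ 11 is 8; 11 − 8 = 3
largest Fibonacci ≤ 3 is 3; 3 − 3 = 0

1597 + 144 + 8 + 3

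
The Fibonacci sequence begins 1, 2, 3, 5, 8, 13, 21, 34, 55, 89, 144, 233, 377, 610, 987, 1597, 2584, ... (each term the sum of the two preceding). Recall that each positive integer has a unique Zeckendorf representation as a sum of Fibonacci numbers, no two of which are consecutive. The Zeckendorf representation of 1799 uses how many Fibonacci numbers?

4

Greedy algorithm:
take 1597 (≤ 1799); 1799 − 1597 = 202
take 144 (≤ 202); 202 − 144 = 58
take 55 (≤ 58); 58 − 55 = 3
take 3 (≤ 3); 3 − 3 = 0
1799 = 1597 + 144 + 55 + 3, which has 4 terms.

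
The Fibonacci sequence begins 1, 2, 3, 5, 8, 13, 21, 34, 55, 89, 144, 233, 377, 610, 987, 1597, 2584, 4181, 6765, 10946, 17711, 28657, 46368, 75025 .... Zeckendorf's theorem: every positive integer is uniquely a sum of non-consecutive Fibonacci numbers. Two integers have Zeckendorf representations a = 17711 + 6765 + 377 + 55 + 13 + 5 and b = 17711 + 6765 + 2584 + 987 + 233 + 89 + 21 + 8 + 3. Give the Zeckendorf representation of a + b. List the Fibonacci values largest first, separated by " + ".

The two numbers are 24926 and 28401, so their sum is 53327.
Greedily peel off the largest Fibonacci term at each step:
subtract 46368 from 53327: 6959 remains
subtract 6765 from 6959: 194 remains
subtract 144 from 194: 50 remains
subtract 34 from 50: 16 remains
subtract 13 from 16: 3 remains
subtract 3 from 3: 0 remains

46368 + 6765 + 144 + 34 + 13 + 3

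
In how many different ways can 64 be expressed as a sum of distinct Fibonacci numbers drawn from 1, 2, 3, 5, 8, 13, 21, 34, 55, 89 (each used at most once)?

64 = 55+8+1 = 55+5+3+1 = 34+21+8+1 = … (2 more), for 5 in all.

5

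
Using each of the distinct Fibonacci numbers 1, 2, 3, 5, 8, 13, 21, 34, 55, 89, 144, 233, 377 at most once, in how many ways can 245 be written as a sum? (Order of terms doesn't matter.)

Each representation comes from the Zeckendorf form by replacing some F_k with F_{k−1} + F_{k−2} where possible.
245 = 233+8+3+1 = 144+89+8+3+1 = 144+55+34+8+3+1 = … (1 more), for 4 in all.

4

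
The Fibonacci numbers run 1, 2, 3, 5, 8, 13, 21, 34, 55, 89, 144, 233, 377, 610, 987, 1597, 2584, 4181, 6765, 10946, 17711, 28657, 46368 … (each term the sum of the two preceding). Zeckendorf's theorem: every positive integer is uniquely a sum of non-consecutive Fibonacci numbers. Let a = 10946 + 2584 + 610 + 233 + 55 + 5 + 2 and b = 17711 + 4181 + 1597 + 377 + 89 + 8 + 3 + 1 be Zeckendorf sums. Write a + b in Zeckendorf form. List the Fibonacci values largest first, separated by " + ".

The two numbers are 14435 and 23967, so their sum is 38402.
28657 ≤ 38402 < 46368, so take 28657; remainder 9745
6765 ≤ 9745 < 10946, so take 6765; remainder 2980
2584 ≤ 2980 < 4181, so take 2584; remainder 396
377 ≤ 396 < 610, so take 377; remainder 19
13 ≤ 19 < 21, so take 13; remainder 6
5 ≤ 6 < 8, so take 5; remainder 1
1 ≤ 1 < 2, so take 1; remainder 0

28657 + 6765 + 2584 + 377 + 13 + 5 + 1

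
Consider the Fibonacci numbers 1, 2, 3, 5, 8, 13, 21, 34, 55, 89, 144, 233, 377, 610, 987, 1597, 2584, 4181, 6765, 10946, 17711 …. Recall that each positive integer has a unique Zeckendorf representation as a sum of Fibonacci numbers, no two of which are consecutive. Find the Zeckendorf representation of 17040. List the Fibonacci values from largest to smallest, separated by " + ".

10946 + 4181 + 1597 + 233 + 55 + 21 + 5 + 2

17040 − 10946 = 6094
6094 − 4181 = 1913
1913 − 1597 = 316
316 − 233 = 83
83 − 55 = 28
28 − 21 = 7
7 − 5 = 2
2 − 2 = 0
So 17040 = 10946 + 4181 + 1597 + 233 + 55 + 21 + 5 + 2, with no two terms consecutive in the sequence.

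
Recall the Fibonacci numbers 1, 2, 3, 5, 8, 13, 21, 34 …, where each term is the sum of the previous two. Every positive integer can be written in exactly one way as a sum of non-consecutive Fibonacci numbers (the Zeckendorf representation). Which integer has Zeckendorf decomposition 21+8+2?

21+8+2 = 31.

31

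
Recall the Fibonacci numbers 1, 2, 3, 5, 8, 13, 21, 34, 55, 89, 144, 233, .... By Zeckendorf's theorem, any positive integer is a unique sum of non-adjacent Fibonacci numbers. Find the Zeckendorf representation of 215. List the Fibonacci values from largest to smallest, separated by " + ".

subtract 144 from 215: 71 remains
subtract 55 from 71: 16 remains
subtract 13 from 16: 3 remains
subtract 3 from 3: 0 remains
So 215 = 144 + 55 + 13 + 3, with no two terms consecutive in the sequence.

144 + 55 + 13 + 3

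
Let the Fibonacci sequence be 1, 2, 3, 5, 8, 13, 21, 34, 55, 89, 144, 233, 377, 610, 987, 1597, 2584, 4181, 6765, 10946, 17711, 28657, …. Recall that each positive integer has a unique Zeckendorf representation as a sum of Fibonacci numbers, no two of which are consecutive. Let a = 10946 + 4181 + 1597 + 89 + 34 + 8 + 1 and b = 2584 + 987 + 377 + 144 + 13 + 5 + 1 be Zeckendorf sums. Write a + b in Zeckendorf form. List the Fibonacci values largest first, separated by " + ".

17711 + 2584 + 610 + 55 + 5 + 2

The two numbers are 16856 and 4111, so their sum is 20967.
largest Fibonacci ≤ 20967 is 17711; 20967 − 17711 = 3256
largest Fibonacci ≤ 3256 is 2584; 3256 − 2584 = 672
largest Fibonacci ≤ 672 is 610; 672 − 610 = 62
largest Fibonacci ≤ 62 is 55; 62 − 55 = 7
largest Fibonacci ≤ 7 is 5; 7 − 5 = 2
largest Fibonacci ≤ 2 is 2; 2 − 2 = 0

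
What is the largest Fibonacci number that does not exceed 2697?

2584 ≤ 2697 < 4181, so the largest Fibonacci number not exceeding 2697 is 2584.

2584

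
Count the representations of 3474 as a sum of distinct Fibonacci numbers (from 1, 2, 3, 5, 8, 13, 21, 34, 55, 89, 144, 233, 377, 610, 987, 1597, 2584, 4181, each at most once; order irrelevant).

3474 = 2584+610+233+34+13 = 2584+610+233+34+8+5 = 2584+610+144+89+34+13 = 2584+610+233+34+8+3+2 = 2584+610+233+21+13+8+5 = … (33 more), for 38 in all.

38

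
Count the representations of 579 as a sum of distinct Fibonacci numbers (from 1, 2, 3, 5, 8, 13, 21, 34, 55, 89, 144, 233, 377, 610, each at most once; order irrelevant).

Each representation comes from the Zeckendorf form by replacing some F_k with F_{k−1} + F_{k−2} where possible.
579 = 377+144+55+3 = 377+144+55+2+1 = 377+144+34+21+3 = 377+144+34+21+2+1 = 377+144+34+13+8+3 = … (12 more), for 17 in all.

17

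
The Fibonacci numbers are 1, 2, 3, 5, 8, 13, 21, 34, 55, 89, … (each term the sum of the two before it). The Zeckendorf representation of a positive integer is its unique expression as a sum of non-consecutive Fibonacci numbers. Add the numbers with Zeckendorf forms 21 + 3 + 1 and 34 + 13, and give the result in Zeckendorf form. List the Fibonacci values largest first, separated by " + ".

55 + 13 + 3 + 1

The two numbers are 25 and 47, so their sum is 72.
subtract 55 from 72: 17 remains
subtract 13 from 17: 4 remains
subtract 3 from 4: 1 remains
subtract 1 from 1: 0 remains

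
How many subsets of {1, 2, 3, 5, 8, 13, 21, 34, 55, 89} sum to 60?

6

60 = 55+5 = 55+3+2 = 34+21+5 = 34+21+3+2 = … (2 more), for 6 in all.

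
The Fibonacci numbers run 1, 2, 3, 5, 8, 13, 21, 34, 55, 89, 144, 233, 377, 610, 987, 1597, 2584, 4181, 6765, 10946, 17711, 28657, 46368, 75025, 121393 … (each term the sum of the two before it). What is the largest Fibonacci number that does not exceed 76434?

75025

75025 ≤ 76434 < 121393, so the largest Fibonacci number not exceeding 76434 is 75025.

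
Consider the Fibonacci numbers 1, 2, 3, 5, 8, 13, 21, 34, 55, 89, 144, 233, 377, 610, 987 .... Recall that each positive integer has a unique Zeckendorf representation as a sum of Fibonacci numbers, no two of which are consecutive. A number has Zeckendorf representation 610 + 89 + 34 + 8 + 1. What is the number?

742

610 + 89 + 34 + 8 + 1 = 742.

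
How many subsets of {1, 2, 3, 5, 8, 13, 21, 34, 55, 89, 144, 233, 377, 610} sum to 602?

Starting from the Zeckendorf form and repeatedly splitting a term F_k into F_{k−1} + F_{k−2} (when neither is already used) reaches every representation.
602 = 377+144+55+21+5 = 377+144+55+21+3+2 = 377+144+55+13+8+5 = 377+144+55+13+8+3+2 = 377+144+34+21+13+8+5 = … (5 more), for 10 in all.

10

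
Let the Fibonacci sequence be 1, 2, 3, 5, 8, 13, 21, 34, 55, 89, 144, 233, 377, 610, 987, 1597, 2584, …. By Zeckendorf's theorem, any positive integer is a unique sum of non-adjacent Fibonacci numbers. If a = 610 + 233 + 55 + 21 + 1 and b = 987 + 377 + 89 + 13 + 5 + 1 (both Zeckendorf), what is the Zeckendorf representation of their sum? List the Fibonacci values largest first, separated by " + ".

The two numbers are 920 and 1472, so their sum is 2392.
Greedily peel off the largest Fibonacci term at each step:
largest Fibonacci ≤ 2392 is 1597; 2392 − 1597 = 795
largest Fibonacci ≤ 795 is 610; 795 − 610 = 185
largest Fibonacci ≤ 185 is 144; 185 − 144 = 41
largest Fibonacci ≤ 41 is 34; 41 − 34 = 7
largest Fibonacci ≤ 7 is 5; 7 − 5 = 2
largest Fibonacci ≤ 2 is 2; 2 − 2 = 0

1597 + 610 + 144 + 34 + 5 + 2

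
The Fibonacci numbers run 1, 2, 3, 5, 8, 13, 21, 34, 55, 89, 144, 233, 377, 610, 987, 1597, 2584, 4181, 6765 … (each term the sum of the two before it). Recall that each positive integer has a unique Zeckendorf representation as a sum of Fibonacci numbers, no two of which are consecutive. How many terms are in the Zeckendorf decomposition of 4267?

4181 ≤ 4267 < 6765, so take 4181; remainder 86
55 ≤ 86 < 89, so take 55; remainder 31
21 ≤ 31 < 34, so take 21; remainder 10
8 ≤ 10 < 13, so take 8; remainder 2
2 ≤ 2 < 3, so take 2; remainder 0
4267 = 4181 + 55 + 21 + 8 + 2, which has 5 terms.

5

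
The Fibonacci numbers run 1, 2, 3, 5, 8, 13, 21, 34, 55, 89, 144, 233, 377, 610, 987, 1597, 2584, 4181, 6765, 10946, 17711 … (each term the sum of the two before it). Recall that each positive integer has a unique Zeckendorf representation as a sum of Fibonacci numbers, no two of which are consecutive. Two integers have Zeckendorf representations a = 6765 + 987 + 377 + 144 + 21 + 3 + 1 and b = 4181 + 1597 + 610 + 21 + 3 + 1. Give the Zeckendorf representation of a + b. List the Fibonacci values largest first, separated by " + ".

10946 + 2584 + 987 + 144 + 34 + 13 + 3

The two numbers are 8298 and 6413, so their sum is 14711.
14711 − 10946 = 3765
3765 − 2584 = 1181
1181 − 987 = 194
194 − 144 = 50
50 − 34 = 16
16 − 13 = 3
3 − 3 = 0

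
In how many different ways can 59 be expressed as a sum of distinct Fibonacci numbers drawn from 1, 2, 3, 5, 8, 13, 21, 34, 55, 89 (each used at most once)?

3

59 = 55+3+1 = 34+21+3+1 = 34+13+8+3+1 — 3 representations.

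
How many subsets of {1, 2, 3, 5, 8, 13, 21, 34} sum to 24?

5

24 = 21+3 = 21+2+1 = 13+8+3 = … (2 more), for 5 in all.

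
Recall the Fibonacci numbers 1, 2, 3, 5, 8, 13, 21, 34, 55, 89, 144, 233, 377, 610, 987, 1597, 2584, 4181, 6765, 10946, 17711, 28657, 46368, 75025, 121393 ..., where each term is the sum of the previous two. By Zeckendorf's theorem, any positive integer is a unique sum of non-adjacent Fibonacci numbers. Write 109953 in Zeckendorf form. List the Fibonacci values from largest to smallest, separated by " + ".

subtract 75025 from 109953: 34928 remains
subtract 28657 from 34928: 6271 remains
subtract 4181 from 6271: 2090 remains
subtract 1597 from 2090: 493 remains
subtract 377 from 493: 116 remains
subtract 89 from 116: 27 remains
subtract 21 from 27: 6 remains
subtract 5 from 6: 1 remains
subtract 1 from 1: 0 remains
So 109953 = 75025 + 28657 + 4181 + 1597 + 377 + 89 + 21 + 5 + 1, with no two terms consecutive in the sequence.

75025 + 28657 + 4181 + 1597 + 377 + 89 + 21 + 5 + 1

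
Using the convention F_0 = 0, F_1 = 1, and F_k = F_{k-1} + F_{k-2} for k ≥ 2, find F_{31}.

1346269

Iterating the recurrence up to F_{24} = 46368 and F_{23} = 28657:
F_{25} = F_{24} + F_{23} = 46368 + 28657 = 75025
F_{26} = F_{25} + F_{24} = 75025 + 46368 = 121393
F_{27} = F_{26} + F_{25} = 121393 + 75025 = 196418
F_{28} = F_{27} + F_{26} = 196418 + 121393 = 317811
F_{29} = F_{28} + F_{27} = 317811 + 196418 = 514229
F_{30} = F_{29} + F_{28} = 514229 + 317811 = 832040
F_{31} = F_{30} + F_{29} = 832040 + 514229 = 1346269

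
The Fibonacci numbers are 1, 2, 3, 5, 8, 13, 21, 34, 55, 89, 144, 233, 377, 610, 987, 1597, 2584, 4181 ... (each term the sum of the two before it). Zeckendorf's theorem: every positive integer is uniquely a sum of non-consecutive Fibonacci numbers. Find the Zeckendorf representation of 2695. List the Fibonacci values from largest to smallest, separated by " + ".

Greedily peel off the largest Fibonacci term at each step:
largest Fibonacci ≤ 2695 is 2584; 2695 − 2584 = 111
largest Fibonacci ≤ 111 is 89; 111 − 89 = 22
largest Fibonacci ≤ 22 is 21; 22 − 21 = 1
largest Fibonacci ≤ 1 is 1; 1 − 1 = 0
So 2695 = 2584 + 89 + 21 + 1, with no two terms consecutive in the sequence.

2584 + 89 + 21 + 1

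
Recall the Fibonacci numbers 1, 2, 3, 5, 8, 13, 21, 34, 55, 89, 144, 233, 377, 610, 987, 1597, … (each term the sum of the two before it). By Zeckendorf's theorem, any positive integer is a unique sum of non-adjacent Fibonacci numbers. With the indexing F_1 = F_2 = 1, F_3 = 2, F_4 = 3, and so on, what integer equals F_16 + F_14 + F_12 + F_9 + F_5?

F_16 + F_14 + F_12 + F_9 + F_5 = 987 + 377 + 144 + 34 + 5 = 1547.

1547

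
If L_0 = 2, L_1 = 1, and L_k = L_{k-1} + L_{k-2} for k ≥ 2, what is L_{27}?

439204

Iterating the recurrence up to L_{21} = 24476 and L_{20} = 15127:
L_{22} = L_{21} + L_{20} = 24476 + 15127 = 39603
L_{23} = L_{22} + L_{21} = 39603 + 24476 = 64079
L_{24} = L_{23} + L_{22} = 64079 + 39603 = 103682
L_{25} = L_{24} + L_{23} = 103682 + 64079 = 167761
L_{26} = L_{25} + L_{24} = 167761 + 103682 = 271443
L_{27} = L_{26} + L_{25} = 271443 + 167761 = 439204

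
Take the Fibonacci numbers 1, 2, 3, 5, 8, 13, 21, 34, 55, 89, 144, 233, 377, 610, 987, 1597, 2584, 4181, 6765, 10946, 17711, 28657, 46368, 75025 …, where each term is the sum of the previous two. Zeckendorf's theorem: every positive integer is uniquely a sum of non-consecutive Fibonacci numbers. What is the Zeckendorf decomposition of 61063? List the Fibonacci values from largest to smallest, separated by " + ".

46368 + 10946 + 2584 + 987 + 144 + 34

Repeatedly subtract the largest Fibonacci number that fits:
subtract 46368 from 61063: 14695 remains
subtract 10946 from 14695: 3749 remains
subtract 2584 from 3749: 1165 remains
subtract 987 from 1165: 178 remains
subtract 144 from 178: 34 remains
subtract 34 from 34: 0 remains
So 61063 = 46368 + 10946 + 2584 + 987 + 144 + 34, with no two terms consecutive in the sequence.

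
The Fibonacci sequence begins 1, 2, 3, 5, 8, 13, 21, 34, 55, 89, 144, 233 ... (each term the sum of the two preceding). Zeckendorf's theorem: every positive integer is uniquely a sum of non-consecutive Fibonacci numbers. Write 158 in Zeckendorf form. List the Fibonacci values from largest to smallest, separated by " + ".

Greedily peel off the largest Fibonacci term at each step:
144 ≤ 158 < 233, so take 144; remainder 14
13 ≤ 14 < 21, so take 13; remainder 1
1 ≤ 1 < 2, so take 1; remainder 0
So 158 = 144 + 13 + 1, with no two terms consecutive in the sequence.

144 + 13 + 1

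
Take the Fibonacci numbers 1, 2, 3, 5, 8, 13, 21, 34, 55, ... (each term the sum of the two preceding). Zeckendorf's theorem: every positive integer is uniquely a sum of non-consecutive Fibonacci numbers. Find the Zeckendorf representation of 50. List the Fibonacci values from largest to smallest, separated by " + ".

Repeatedly subtract the largest Fibonacci number that fits:
50 − 34 = 16
16 − 13 = 3
3 − 3 = 0
So 50 = 34 + 13 + 3, with no two terms consecutive in the sequence.

34 + 13 + 3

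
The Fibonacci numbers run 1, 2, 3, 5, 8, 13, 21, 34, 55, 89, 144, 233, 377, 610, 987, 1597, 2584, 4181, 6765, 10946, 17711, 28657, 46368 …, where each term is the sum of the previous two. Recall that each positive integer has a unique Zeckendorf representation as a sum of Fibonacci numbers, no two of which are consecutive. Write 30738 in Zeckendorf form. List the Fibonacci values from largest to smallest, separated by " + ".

28657 + 1597 + 377 + 89 + 13 + 5

Greedy algorithm:
30738 − 28657 = 2081
2081 − 1597 = 484
484 − 377 = 107
107 − 89 = 18
18 − 13 = 5
5 − 5 = 0
So 30738 = 28657 + 1597 + 377 + 89 + 13 + 5, with no two terms consecutive in the sequence.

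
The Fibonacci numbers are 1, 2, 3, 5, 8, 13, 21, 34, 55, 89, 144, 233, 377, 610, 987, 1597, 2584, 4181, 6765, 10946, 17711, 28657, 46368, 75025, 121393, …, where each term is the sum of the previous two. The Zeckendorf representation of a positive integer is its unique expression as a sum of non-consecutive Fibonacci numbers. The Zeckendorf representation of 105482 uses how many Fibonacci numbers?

7

Repeatedly subtract the largest Fibonacci number that fits:
subtract 75025 from 105482: 30457 remains
subtract 28657 from 30457: 1800 remains
subtract 1597 from 1800: 203 remains
subtract 144 from 203: 59 remains
subtract 55 from 59: 4 remains
subtract 3 from 4: 1 remains
subtract 1 from 1: 0 remains
105482 = 75025 + 28657 + 1597 + 144 + 55 + 3 + 1, which has 7 terms.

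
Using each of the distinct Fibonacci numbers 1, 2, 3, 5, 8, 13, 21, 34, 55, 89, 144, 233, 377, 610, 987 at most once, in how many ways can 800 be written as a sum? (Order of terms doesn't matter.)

Each representation comes from the Zeckendorf form by replacing some F_k with F_{k−1} + F_{k−2} where possible.
800 = 610+144+34+8+3+1 = 610+144+21+13+8+3+1 = 610+89+55+34+8+3+1 = … (5 more), for 8 in all.

8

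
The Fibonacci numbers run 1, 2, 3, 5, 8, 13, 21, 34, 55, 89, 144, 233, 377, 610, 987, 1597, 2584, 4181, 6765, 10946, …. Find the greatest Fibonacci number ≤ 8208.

6765 ≤ 8208 < 10946, so the largest Fibonacci number not exceeding 8208 is 6765.

6765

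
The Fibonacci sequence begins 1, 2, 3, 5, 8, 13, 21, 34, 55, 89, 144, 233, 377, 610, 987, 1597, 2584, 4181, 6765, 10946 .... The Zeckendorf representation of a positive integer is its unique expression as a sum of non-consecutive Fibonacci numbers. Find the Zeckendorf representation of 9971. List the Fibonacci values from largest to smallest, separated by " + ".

6765 + 2584 + 610 + 8 + 3 + 1

6765 ≤ 9971 < 10946, so take 6765; remainder 3206
2584 ≤ 3206 < 4181, so take 2584; remainder 622
610 ≤ 622 < 987, so take 610; remainder 12
8 ≤ 12 < 13, so take 8; remainder 4
3 ≤ 4 < 5, so take 3; remainder 1
1 ≤ 1 < 2, so take 1; remainder 0
So 9971 = 6765 + 2584 + 610 + 8 + 3 + 1, with no two terms consecutive in the sequence.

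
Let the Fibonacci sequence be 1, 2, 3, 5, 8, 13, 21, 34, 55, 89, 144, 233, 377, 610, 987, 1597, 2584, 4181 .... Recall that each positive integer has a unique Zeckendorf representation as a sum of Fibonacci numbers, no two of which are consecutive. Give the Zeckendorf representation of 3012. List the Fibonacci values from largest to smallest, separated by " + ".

2584 + 377 + 34 + 13 + 3 + 1

Greedily peel off the largest Fibonacci term at each step:
2584 ≤ 3012 < 4181, so take 2584; remainder 428
377 ≤ 428 < 610, so take 377; remainder 51
34 ≤ 51 < 55, so take 34; remainder 17
13 ≤ 17 < 21, so take 13; remainder 4
3 ≤ 4 < 5, so take 3; remainder 1
1 ≤ 1 < 2, so take 1; remainder 0
So 3012 = 2584 + 377 + 34 + 13 + 3 + 1, with no two terms consecutive in the sequence.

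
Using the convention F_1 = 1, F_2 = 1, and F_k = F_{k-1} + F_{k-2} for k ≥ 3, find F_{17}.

Iterating the recurrence up to F_{13} = 233 and F_{12} = 144:
F_{14} = F_{13} + F_{12} = 233 + 144 = 377
F_{15} = F_{14} + F_{13} = 377 + 233 = 610
F_{16} = F_{15} + F_{14} = 610 + 377 = 987
F_{17} = F_{16} + F_{15} = 987 + 610 = 1597

1597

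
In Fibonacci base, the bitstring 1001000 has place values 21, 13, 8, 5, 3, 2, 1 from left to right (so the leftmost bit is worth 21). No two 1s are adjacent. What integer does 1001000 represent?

Summing the place values of the 1 bits: 21 + 5 = 26.

26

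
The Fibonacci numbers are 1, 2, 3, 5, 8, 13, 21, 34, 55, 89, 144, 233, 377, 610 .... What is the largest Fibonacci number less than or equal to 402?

377

377 ≤ 402 < 610, so the largest Fibonacci number not exceeding 402 is 377.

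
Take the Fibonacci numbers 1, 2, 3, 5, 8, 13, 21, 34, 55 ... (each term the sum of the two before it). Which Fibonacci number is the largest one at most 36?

34

34 ≤ 36 < 55, so the largest Fibonacci number not exceeding 36 is 34.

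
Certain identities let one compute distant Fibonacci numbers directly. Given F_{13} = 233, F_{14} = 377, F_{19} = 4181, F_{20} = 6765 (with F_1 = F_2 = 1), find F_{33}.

3524578

By the addition formula F_{m+n} = F_m F_{n+1} + F_{m−1} F_n with m=20, n=13: F_{33} = 6765·377 + 4181·233 = 2550405 + 974173 = 3524578.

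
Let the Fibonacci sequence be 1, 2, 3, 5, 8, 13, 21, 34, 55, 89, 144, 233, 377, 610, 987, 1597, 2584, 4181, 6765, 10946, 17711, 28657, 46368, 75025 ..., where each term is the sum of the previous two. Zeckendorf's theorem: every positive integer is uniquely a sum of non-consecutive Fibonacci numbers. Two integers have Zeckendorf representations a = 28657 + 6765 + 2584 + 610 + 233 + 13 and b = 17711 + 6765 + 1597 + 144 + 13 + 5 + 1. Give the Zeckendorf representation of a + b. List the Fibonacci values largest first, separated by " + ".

The two numbers are 38862 and 26236, so their sum is 65098.
65098 − 46368 = 18730
18730 − 17711 = 1019
1019 − 987 = 32
32 − 21 = 11
11 − 8 = 3
3 − 3 = 0

46368 + 17711 + 987 + 21 + 8 + 3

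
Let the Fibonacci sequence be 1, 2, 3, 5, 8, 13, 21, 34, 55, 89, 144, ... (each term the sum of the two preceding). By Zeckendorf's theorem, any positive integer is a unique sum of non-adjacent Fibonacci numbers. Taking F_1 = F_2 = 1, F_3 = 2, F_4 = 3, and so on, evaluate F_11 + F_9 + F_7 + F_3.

F_11 + F_9 + F_7 + F_3 = 89 + 34 + 13 + 2 = 138.

138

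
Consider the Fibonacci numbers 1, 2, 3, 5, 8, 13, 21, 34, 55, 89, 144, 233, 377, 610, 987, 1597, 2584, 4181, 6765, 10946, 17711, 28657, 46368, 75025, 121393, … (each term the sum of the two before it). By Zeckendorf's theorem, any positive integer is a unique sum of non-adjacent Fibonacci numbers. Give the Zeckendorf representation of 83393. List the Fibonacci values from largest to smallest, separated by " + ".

75025 + 6765 + 1597 + 5 + 1

take 75025 (≤ 83393); 83393 − 75025 = 8368
take 6765 (≤ 8368); 8368 − 6765 = 1603
take 1597 (≤ 1603); 1603 − 1597 = 6
take 5 (≤ 6); 6 − 5 = 1
take 1 (≤ 1); 1 − 1 = 0
So 83393 = 75025 + 6765 + 1597 + 5 + 1, with no two terms consecutive in the sequence.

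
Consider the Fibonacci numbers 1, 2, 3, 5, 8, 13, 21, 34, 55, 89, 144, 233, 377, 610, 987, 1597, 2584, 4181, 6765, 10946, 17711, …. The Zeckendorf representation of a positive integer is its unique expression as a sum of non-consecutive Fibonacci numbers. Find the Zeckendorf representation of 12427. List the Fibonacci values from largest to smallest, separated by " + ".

10946 + 987 + 377 + 89 + 21 + 5 + 2

12427 − 10946 = 1481
1481 − 987 = 494
494 − 377 = 117
117 − 89 = 28
28 − 21 = 7
7 − 5 = 2
2 − 2 = 0
So 12427 = 10946 + 987 + 377 + 89 + 21 + 5 + 2, with no two terms consecutive in the sequence.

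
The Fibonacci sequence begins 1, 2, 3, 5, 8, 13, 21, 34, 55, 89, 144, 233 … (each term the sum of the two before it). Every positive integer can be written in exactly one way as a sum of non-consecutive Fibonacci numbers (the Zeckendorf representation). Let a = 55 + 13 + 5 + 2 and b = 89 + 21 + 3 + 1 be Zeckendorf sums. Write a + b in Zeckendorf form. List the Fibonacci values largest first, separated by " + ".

The two numbers are 75 and 114, so their sum is 189.
189: greatest Fibonacci not exceeding it is 144, leaving 45
45: greatest Fibonacci not exceeding it is 34, leaving 11
11: greatest Fibonacci not exceeding it is 8, leaving 3
3: greatest Fibonacci not exceeding it is 3, leaving 0

144 + 34 + 8 + 3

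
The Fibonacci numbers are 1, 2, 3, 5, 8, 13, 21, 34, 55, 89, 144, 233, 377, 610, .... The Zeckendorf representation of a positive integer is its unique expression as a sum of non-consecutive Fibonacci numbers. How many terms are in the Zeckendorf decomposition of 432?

Repeatedly subtract the largest Fibonacci number that fits:
432 − 377 = 55
55 − 55 = 0
432 = 377 + 55, which has 2 terms.

2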